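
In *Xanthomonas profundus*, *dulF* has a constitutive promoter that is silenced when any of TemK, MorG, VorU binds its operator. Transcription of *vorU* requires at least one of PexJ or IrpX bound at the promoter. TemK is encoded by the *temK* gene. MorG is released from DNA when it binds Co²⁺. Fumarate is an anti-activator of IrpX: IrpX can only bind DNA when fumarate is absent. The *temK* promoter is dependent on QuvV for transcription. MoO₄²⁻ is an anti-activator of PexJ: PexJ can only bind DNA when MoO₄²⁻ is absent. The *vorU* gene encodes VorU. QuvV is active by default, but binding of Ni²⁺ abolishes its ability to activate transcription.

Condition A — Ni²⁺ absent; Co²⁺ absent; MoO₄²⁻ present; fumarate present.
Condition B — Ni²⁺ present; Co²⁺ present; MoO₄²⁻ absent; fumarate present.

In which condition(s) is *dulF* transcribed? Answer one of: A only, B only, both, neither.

neither

Condition A:
Ni²⁺ is absent, so QuvV is active.
No repressor is bound and QuvV is active, so *temK* is transcribed.
So TemK is produced and active.
Co²⁺ is absent, so MorG is active.
MoO₄²⁻ is present, so PexJ is inactive.
Fumarate is present, so IrpX is inactive.
No activator is available at the *vorU* promoter, so *vorU* is not transcribed.
So VorU is not produced.
With repressor TemK bound, *dulF* is not transcribed.
→ *dulF* is OFF in A.
Condition B:
Ni²⁺ is present, so QuvV is inactive.
Required activator QuvV is absent, so *temK* is not transcribed.
So TemK is not produced.
Co²⁺ is present, so MorG is inactive.
MoO₄²⁻ is absent, so PexJ is active.
Fumarate is present, so IrpX is inactive.
Activator PexJ is present, so *vorU* is transcribed.
So VorU is produced and active.
With repressor VorU bound, *dulF* is not transcribed.
→ *dulF* is OFF in B.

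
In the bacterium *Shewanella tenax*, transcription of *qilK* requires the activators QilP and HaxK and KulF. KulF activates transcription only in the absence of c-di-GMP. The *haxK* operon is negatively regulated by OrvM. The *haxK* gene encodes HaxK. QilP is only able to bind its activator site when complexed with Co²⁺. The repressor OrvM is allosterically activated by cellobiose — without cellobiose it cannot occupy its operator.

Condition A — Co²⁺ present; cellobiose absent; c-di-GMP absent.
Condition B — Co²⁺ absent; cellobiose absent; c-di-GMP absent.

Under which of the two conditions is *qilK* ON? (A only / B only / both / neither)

A only

Condition A:
Co²⁺ is present, so QilP is active.
Cellobiose is absent, so OrvM is inactive.
With no repressor bound, *haxK* is transcribed.
So HaxK is produced and active.
c-di-GMP is absent, so KulF is active.
No repressor is bound and QilP and HaxK and KulF are active, so *qilK* is transcribed.
→ *qilK* is ON in A.
Condition B:
Co²⁺ is absent, so QilP is inactive.
Cellobiose is absent, so OrvM is inactive.
With no repressor bound, *haxK* is transcribed.
So HaxK is produced and active.
c-di-GMP is absent, so KulF is active.
Required activator QilP is absent, so *qilK* is not transcribed.
→ *qilK* is OFF in B.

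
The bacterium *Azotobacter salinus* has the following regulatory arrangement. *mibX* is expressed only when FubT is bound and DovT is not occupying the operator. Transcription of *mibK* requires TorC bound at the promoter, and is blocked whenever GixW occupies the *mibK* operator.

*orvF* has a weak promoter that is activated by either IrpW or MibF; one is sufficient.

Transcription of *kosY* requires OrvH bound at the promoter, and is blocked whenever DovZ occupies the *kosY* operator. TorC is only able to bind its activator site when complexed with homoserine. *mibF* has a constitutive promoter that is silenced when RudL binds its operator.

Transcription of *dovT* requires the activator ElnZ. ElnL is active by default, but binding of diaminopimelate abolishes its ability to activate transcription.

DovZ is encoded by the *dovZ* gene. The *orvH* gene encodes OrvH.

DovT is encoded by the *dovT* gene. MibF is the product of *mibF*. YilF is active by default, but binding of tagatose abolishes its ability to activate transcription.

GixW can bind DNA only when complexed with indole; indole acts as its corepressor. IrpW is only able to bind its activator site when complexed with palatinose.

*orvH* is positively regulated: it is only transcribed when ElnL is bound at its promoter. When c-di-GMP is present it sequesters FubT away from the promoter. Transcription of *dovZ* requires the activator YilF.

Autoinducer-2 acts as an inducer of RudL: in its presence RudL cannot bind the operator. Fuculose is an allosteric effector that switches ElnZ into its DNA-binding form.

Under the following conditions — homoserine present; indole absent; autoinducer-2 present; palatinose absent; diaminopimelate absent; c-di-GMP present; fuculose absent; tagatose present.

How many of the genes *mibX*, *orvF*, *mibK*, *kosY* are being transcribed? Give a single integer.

Fuculose is absent, so ElnZ is inactive.
Required activator ElnZ is absent, so *dovT* is not transcribed.
So DovT is not produced.
c-di-GMP is present, so FubT is inactive.
Required activator FubT is absent, so *mibX* is not transcribed.
→ *mibX* is OFF.
Palatinose is absent, so IrpW is inactive.
Autoinducer-2 is present, so RudL is inactive.
With no repressor bound, *mibF* is transcribed.
So MibF is produced and active.
Activator MibF is present, so *orvF* is transcribed.
→ *orvF* is ON.
Indole is absent, so GixW is inactive.
Homoserine is present, so TorC is active.
No repressor is bound and TorC is active, so *mibK* is transcribed.
→ *mibK* is ON.
Diaminopimelate is absent, so ElnL is active.
No repressor is bound and ElnL is active, so *orvH* is transcribed.
So OrvH is produced and active.
Tagatose is present, so YilF is inactive.
Required activator YilF is absent, so *dovZ* is not transcribed.
So DovZ is not produced.
No repressor is bound and OrvH is active, so *kosY* is transcribed.
→ *kosY* is ON.
3 of the 4 genes are transcribed.

3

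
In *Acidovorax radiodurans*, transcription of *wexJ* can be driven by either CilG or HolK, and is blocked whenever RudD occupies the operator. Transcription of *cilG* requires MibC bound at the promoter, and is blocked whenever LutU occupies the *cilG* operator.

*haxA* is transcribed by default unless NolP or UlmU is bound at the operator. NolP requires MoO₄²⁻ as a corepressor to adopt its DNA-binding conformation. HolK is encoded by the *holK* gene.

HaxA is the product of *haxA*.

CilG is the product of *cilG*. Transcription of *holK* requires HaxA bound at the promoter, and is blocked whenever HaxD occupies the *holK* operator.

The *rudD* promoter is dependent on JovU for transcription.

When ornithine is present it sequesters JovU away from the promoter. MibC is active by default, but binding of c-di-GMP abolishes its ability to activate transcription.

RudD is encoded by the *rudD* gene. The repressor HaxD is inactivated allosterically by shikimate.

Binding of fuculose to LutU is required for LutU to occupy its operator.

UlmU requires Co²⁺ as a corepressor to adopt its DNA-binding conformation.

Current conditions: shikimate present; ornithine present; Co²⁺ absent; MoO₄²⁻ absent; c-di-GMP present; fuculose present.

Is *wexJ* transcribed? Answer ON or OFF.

c-di-GMP is present, so MibC is inactive.
Fuculose is present, so LutU is active.
With repressor LutU bound, *cilG* is not transcribed.
So CilG is not produced.
Ornithine is present, so JovU is inactive.
Required activator JovU is absent, so *rudD* is not transcribed.
So RudD is not produced.
MoO₄²⁻ is absent, so NolP is inactive.
Co²⁺ is absent, so UlmU is inactive.
With no repressor bound, *haxA* is transcribed.
So HaxA is produced and active.
Shikimate is present, so HaxD is inactive.
No repressor is bound and HaxA is active, so *holK* is transcribed.
So HolK is produced and active.
Activator HolK is present, so *wexJ* is transcribed.

ON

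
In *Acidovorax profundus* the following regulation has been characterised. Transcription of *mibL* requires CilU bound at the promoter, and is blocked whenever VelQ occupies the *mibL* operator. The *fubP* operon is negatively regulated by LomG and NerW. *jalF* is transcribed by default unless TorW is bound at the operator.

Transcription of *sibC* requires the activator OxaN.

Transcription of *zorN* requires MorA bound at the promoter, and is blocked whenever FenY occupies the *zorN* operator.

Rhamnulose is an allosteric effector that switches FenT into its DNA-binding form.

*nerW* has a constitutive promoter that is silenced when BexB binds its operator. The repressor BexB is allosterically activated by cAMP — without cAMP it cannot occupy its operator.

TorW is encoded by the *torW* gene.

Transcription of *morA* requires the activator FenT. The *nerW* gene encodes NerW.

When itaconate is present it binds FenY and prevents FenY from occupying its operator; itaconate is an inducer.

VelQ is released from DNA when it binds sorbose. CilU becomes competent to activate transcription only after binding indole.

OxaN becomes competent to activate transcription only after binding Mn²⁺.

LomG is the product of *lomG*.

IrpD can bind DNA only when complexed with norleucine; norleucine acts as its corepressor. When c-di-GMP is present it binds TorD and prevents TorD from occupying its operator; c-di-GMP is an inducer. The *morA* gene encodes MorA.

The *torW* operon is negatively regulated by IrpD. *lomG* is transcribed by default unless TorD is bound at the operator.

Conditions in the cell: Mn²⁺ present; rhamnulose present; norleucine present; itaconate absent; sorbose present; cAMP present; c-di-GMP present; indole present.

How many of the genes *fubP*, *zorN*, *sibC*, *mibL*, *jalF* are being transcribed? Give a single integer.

3

c-di-GMP is present, so TorD is inactive.
With no repressor bound, *lomG* is transcribed.
So LomG is produced and active.
cAMP is present, so BexB is active.
With repressor BexB bound, *nerW* is not transcribed.
So NerW is not produced.
With repressor LomG bound, *fubP* is not transcribed.
→ *fubP* is OFF.
Rhamnulose is present, so FenT is active.
No repressor is bound and FenT is active, so *morA* is transcribed.
So MorA is produced and active.
Itaconate is absent, so FenY is active.
With repressor FenY bound, *zorN* is not transcribed.
→ *zorN* is OFF.
Mn²⁺ is present, so OxaN is active.
No repressor is bound and OxaN is active, so *sibC* is transcribed.
→ *sibC* is ON.
Indole is present, so CilU is active.
Sorbose is present, so VelQ is inactive.
No repressor is bound and CilU is active, so *mibL* is transcribed.
→ *mibL* is ON.
Norleucine is present, so IrpD is active.
With repressor IrpD bound, *torW* is not transcribed.
So TorW is not produced.
With no repressor bound, *jalF* is transcribed.
→ *jalF* is ON.
3 of the 5 genes are transcribed.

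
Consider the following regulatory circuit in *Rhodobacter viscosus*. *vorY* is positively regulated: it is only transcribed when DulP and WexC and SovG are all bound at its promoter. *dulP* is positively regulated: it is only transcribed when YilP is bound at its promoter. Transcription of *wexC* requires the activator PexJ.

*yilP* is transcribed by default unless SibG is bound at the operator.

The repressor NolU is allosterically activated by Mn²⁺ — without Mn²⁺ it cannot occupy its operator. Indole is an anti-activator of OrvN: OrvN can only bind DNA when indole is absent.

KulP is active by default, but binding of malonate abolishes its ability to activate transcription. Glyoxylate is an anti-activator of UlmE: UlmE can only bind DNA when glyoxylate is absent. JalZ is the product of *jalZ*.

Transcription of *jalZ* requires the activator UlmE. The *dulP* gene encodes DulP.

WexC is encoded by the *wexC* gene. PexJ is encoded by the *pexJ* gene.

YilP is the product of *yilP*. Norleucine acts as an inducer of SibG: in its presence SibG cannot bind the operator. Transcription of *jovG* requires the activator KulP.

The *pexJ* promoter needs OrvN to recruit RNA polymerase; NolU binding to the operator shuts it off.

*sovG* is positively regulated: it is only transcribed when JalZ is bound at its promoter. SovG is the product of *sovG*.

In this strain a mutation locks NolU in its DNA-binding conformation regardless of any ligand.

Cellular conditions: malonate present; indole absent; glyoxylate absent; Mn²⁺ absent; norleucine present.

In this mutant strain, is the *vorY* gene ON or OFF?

OFF

Norleucine is present, so SibG is inactive.
With no repressor bound, *yilP* is transcribed.
So YilP is produced and active.
No repressor is bound and YilP is active, so *dulP* is transcribed.
So DulP is produced and active.
NolU is constitutively active in this strain.
Indole is absent, so OrvN is active.
With repressor NolU bound, *pexJ* is not transcribed.
So PexJ is not produced.
Required activator PexJ is absent, so *wexC* is not transcribed.
So WexC is not produced.
Glyoxylate is absent, so UlmE is active.
No repressor is bound and UlmE is active, so *jalZ* is transcribed.
So JalZ is produced and active.
No repressor is bound and JalZ is active, so *sovG* is transcribed.
So SovG is produced and active.
Required activator WexC is absent, so *vorY* is not transcribed.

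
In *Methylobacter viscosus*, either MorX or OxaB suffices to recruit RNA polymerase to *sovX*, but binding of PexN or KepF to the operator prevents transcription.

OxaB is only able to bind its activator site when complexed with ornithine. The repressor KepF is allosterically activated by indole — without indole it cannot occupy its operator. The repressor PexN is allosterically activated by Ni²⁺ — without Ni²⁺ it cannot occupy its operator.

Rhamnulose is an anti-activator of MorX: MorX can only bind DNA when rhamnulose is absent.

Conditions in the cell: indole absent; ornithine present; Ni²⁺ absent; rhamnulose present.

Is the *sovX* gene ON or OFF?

Rhamnulose is present, so MorX is inactive.
Ornithine is present, so OxaB is active.
Ni²⁺ is absent, so PexN is inactive.
Indole is absent, so KepF is inactive.
Activator OxaB is present, so *sovX* is transcribed.

ON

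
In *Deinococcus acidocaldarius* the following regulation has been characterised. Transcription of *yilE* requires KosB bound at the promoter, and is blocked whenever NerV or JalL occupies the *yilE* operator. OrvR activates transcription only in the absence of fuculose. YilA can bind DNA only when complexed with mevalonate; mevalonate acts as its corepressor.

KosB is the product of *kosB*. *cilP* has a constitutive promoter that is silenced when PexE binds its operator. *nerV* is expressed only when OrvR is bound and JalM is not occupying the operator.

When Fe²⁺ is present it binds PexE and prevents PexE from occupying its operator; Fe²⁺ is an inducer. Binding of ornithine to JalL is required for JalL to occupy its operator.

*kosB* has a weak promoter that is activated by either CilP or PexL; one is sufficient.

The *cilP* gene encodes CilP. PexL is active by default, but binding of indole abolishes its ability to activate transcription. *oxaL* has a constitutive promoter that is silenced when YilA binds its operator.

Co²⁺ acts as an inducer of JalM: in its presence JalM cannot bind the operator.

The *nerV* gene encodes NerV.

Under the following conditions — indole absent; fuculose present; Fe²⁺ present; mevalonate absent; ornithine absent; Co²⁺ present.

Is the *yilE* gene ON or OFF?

Fuculose is present, so OrvR is inactive.
Co²⁺ is present, so JalM is inactive.
Required activator OrvR is absent, so *nerV* is not transcribed.
So NerV is not produced.
Fe²⁺ is present, so PexE is inactive.
With no repressor bound, *cilP* is transcribed.
So CilP is produced and active.
Indole is absent, so PexL is active.
Activator CilP is present, so *kosB* is transcribed.
So KosB is produced and active.
Ornithine is absent, so JalL is inactive.
No repressor is bound and KosB is active, so *yilE* is transcribed.

ON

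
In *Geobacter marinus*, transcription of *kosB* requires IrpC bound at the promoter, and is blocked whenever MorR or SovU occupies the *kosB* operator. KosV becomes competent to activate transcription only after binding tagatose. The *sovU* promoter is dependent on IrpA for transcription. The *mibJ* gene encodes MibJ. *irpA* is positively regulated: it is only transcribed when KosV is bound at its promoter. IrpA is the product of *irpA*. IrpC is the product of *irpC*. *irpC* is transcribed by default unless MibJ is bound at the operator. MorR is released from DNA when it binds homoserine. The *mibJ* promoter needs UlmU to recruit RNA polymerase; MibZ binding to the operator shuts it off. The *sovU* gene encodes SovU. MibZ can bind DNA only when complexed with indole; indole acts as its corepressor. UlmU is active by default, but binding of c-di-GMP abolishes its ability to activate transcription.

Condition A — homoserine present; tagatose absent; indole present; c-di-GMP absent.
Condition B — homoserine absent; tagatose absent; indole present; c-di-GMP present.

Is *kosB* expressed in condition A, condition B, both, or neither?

Condition A:
Homoserine is present, so MorR is inactive.
Tagatose is absent, so KosV is inactive.
Required activator KosV is absent, so *irpA* is not transcribed.
So IrpA is not produced.
Required activator IrpA is absent, so *sovU* is not transcribed.
So SovU is not produced.
Indole is present, so MibZ is active.
c-di-GMP is absent, so UlmU is active.
With repressor MibZ bound, *mibJ* is not transcribed.
So MibJ is not produced.
With no repressor bound, *irpC* is transcribed.
So IrpC is produced and active.
No repressor is bound and IrpC is active, so *kosB* is transcribed.
→ *kosB* is ON in A.
Condition B:
Homoserine is absent, so MorR is active.
Tagatose is absent, so KosV is inactive.
Required activator KosV is absent, so *irpA* is not transcribed.
So IrpA is not produced.
Required activator IrpA is absent, so *sovU* is not transcribed.
So SovU is not produced.
Indole is present, so MibZ is active.
c-di-GMP is present, so UlmU is inactive.
With repressor MibZ bound, *mibJ* is not transcribed.
So MibJ is not produced.
With no repressor bound, *irpC* is transcribed.
So IrpC is produced and active.
With repressor MorR bound, *kosB* is not transcribed.
→ *kosB* is OFF in B.

A only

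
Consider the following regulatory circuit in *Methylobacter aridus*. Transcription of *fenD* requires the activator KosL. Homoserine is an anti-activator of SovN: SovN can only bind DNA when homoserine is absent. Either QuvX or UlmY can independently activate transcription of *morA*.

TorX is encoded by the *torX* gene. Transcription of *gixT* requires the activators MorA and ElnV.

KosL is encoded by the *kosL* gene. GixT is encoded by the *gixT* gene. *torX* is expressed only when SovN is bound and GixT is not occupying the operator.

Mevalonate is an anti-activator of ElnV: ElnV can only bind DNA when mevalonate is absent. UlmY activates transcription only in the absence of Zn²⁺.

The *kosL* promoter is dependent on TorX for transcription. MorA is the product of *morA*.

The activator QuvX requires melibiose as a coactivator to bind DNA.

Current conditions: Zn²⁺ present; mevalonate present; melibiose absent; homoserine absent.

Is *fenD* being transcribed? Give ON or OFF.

Melibiose is absent, so QuvX is inactive.
Zn²⁺ is present, so UlmY is inactive.
No activator is available at the *morA* promoter, so *morA* is not transcribed.
So MorA is not produced.
Mevalonate is present, so ElnV is inactive.
Required activator MorA is absent, so *gixT* is not transcribed.
So GixT is not produced.
Homoserine is absent, so SovN is active.
No repressor is bound and SovN is active, so *torX* is transcribed.
So TorX is produced and active.
No repressor is bound and TorX is active, so *kosL* is transcribed.
So KosL is produced and active.
No repressor is bound and KosL is active, so *fenD* is transcribed.

ON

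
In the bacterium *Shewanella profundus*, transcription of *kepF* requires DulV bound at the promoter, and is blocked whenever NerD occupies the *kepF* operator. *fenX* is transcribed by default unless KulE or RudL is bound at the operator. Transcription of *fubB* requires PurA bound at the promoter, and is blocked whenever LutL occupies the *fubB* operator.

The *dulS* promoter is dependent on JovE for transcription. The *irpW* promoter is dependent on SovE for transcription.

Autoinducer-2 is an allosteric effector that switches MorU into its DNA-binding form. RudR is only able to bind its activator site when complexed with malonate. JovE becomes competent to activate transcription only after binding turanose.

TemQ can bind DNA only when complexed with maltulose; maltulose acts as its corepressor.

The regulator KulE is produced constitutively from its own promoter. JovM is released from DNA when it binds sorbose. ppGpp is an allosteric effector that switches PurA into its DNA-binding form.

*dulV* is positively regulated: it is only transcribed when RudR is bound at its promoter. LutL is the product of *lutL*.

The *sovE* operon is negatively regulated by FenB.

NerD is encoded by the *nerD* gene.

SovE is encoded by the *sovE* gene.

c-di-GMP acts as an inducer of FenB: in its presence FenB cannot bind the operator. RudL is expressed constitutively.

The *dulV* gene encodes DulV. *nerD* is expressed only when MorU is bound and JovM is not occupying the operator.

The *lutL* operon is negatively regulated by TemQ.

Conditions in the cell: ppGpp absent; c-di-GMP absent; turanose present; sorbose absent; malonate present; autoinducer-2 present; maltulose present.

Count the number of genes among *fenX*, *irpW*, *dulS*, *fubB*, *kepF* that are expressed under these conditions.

KulE is produced constitutively and is active.
RudL is produced constitutively and is active.
With repressor KulE bound, *fenX* is not transcribed.
→ *fenX* is OFF.
c-di-GMP is absent, so FenB is active.
With repressor FenB bound, *sovE* is not transcribed.
So SovE is not produced.
Required activator SovE is absent, so *irpW* is not transcribed.
→ *irpW* is OFF.
Turanose is present, so JovE is active.
No repressor is bound and JovE is active, so *dulS* is transcribed.
→ *dulS* is ON.
Maltulose is present, so TemQ is active.
With repressor TemQ bound, *lutL* is not transcribed.
So LutL is not produced.
ppGpp is absent, so PurA is inactive.
Required activator PurA is absent, so *fubB* is not transcribed.
→ *fubB* is OFF.
Sorbose is absent, so JovM is active.
Autoinducer-2 is present, so MorU is active.
With repressor JovM bound, *nerD* is not transcribed.
So NerD is not produced.
Malonate is present, so RudR is active.
No repressor is bound and RudR is active, so *dulV* is transcribed.
So DulV is produced and active.
No repressor is bound and DulV is active, so *kepF* is transcribed.
→ *kepF* is ON.
2 of the 5 genes are transcribed.

2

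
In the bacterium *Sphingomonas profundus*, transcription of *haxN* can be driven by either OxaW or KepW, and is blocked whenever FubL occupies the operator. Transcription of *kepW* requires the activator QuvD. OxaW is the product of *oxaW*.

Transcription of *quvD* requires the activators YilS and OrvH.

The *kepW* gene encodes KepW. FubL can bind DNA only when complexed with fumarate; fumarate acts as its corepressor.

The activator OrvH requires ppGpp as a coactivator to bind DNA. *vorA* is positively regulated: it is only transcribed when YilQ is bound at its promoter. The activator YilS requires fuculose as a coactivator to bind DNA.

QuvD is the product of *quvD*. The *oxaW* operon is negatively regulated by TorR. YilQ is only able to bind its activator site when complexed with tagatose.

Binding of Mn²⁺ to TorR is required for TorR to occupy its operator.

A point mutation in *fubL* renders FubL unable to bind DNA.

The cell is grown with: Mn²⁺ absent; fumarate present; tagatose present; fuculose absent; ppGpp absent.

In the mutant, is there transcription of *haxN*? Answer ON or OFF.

ON

Mn²⁺ is absent, so TorR is inactive.
With no repressor bound, *oxaW* is transcribed.
So OxaW is produced and active.
FubL is non-functional in this strain, so it has no effect.
Fuculose is absent, so YilS is inactive.
ppGpp is absent, so OrvH is inactive.
Required activator YilS is absent, so *quvD* is not transcribed.
So QuvD is not produced.
Required activator QuvD is absent, so *kepW* is not transcribed.
So KepW is not produced.
Activator OxaW is present, so *haxN* is transcribed.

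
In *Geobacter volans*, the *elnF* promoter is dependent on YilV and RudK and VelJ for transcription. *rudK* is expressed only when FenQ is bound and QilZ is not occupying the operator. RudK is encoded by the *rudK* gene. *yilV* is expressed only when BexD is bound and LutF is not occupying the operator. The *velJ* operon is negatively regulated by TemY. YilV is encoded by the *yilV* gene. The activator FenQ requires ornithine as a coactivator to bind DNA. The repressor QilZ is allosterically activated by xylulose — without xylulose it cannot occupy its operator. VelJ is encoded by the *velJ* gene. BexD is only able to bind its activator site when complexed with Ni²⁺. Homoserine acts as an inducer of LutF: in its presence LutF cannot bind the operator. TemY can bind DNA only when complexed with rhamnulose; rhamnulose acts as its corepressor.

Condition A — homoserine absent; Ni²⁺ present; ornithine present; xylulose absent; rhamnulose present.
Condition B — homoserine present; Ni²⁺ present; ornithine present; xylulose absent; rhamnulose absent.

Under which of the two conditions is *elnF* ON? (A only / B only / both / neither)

B only

Condition A:
Homoserine is absent, so LutF is active.
Ni²⁺ is present, so BexD is active.
With repressor LutF bound, *yilV* is not transcribed.
So YilV is not produced.
Ornithine is present, so FenQ is active.
Xylulose is absent, so QilZ is inactive.
No repressor is bound and FenQ is active, so *rudK* is transcribed.
So RudK is produced and active.
Rhamnulose is present, so TemY is active.
With repressor TemY bound, *velJ* is not transcribed.
So VelJ is not produced.
Required activator YilV is absent, so *elnF* is not transcribed.
→ *elnF* is OFF in A.
Condition B:
Homoserine is present, so LutF is inactive.
Ni²⁺ is present, so BexD is active.
No repressor is bound and BexD is active, so *yilV* is transcribed.
So YilV is produced and active.
Ornithine is present, so FenQ is active.
Xylulose is absent, so QilZ is inactive.
No repressor is bound and FenQ is active, so *rudK* is transcribed.
So RudK is produced and active.
Rhamnulose is absent, so TemY is inactive.
With no repressor bound, *velJ* is transcribed.
So VelJ is produced and active.
No repressor is bound and YilV and RudK and VelJ are active, so *elnF* is transcribed.
→ *elnF* is ON in B.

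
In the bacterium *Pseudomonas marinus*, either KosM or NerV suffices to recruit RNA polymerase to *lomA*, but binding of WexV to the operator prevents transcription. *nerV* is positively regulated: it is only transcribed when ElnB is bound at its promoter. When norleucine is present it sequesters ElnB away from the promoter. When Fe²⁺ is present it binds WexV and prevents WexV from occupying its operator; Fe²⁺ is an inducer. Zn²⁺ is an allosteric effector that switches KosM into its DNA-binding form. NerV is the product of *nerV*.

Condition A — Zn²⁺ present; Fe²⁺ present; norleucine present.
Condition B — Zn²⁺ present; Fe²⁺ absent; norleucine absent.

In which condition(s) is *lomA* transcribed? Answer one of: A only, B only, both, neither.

Condition A:
Zn²⁺ is present, so KosM is active.
Fe²⁺ is present, so WexV is inactive.
Norleucine is present, so ElnB is inactive.
Required activator ElnB is absent, so *nerV* is not transcribed.
So NerV is not produced.
Activator KosM is present, so *lomA* is transcribed.
→ *lomA* is ON in A.
Condition B:
Zn²⁺ is present, so KosM is active.
Fe²⁺ is absent, so WexV is active.
Norleucine is absent, so ElnB is active.
No repressor is bound and ElnB is active, so *nerV* is transcribed.
So NerV is produced and active.
With repressor WexV bound, *lomA* is not transcribed.
→ *lomA* is OFF in B.

A only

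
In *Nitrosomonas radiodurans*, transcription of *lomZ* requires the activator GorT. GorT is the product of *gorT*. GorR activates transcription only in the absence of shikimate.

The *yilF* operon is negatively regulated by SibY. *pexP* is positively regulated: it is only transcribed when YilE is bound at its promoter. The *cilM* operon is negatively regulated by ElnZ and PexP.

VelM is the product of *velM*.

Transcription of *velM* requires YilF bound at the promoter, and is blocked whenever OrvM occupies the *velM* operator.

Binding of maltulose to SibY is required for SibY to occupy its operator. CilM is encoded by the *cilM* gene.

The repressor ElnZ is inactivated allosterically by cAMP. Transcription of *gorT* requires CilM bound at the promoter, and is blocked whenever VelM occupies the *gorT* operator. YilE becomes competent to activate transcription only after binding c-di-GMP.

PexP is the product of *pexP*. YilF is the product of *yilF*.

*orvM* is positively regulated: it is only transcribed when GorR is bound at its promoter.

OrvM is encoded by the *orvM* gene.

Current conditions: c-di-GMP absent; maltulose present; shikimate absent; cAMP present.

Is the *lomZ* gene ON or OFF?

Maltulose is present, so SibY is active.
With repressor SibY bound, *yilF* is not transcribed.
So YilF is not produced.
Shikimate is absent, so GorR is active.
No repressor is bound and GorR is active, so *orvM* is transcribed.
So OrvM is produced and active.
With repressor OrvM bound, *velM* is not transcribed.
So VelM is not produced.
cAMP is present, so ElnZ is inactive.
c-di-GMP is absent, so YilE is inactive.
Required activator YilE is absent, so *pexP* is not transcribed.
So PexP is not produced.
With no repressor bound, *cilM* is transcribed.
So CilM is produced and active.
No repressor is bound and CilM is active, so *gorT* is transcribed.
So GorT is produced and active.
No repressor is bound and GorT is active, so *lomZ* is transcribed.

ON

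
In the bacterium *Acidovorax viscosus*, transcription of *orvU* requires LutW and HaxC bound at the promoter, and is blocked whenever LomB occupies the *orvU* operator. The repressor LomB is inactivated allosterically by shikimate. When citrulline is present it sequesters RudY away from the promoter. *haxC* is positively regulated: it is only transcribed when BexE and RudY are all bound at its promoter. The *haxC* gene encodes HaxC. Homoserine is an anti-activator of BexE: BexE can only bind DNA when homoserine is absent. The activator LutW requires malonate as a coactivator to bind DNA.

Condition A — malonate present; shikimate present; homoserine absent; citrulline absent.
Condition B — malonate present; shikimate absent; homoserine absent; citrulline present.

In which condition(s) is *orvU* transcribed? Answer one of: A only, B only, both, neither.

Condition A:
Malonate is present, so LutW is active.
Shikimate is present, so LomB is inactive.
Homoserine is absent, so BexE is active.
Citrulline is absent, so RudY is active.
No repressor is bound and BexE and RudY are active, so *haxC* is transcribed.
So HaxC is produced and active.
No repressor is bound and LutW and HaxC are active, so *orvU* is transcribed.
→ *orvU* is ON in A.
Condition B:
Malonate is present, so LutW is active.
Shikimate is absent, so LomB is active.
Homoserine is absent, so BexE is active.
Citrulline is present, so RudY is inactive.
Required activator RudY is absent, so *haxC* is not transcribed.
So HaxC is not produced.
With repressor LomB bound, *orvU* is not transcribed.
→ *orvU* is OFF in B.

A only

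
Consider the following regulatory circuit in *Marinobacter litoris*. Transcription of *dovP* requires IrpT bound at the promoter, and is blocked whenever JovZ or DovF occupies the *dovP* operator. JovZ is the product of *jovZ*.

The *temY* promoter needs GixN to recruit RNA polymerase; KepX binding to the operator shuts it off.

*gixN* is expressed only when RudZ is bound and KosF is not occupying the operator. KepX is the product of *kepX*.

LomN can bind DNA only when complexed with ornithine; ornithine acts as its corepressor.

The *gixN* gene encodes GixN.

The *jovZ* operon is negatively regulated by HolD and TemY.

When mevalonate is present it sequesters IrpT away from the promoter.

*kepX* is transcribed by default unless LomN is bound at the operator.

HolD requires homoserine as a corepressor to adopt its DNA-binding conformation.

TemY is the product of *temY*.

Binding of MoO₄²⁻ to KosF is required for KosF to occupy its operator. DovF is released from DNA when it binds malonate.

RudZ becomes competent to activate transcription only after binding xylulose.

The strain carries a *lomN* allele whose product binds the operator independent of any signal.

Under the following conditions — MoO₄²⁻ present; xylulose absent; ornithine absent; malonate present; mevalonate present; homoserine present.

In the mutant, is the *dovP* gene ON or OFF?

OFF

Mevalonate is present, so IrpT is inactive.
Homoserine is present, so HolD is active.
LomN is constitutively active in this strain.
With repressor LomN bound, *kepX* is not transcribed.
So KepX is not produced.
MoO₄²⁻ is present, so KosF is active.
Xylulose is absent, so RudZ is inactive.
With repressor KosF bound, *gixN* is not transcribed.
So GixN is not produced.
Required activator GixN is absent, so *temY* is not transcribed.
So TemY is not produced.
With repressor HolD bound, *jovZ* is not transcribed.
So JovZ is not produced.
Malonate is present, so DovF is inactive.
Required activator IrpT is absent, so *dovP* is not transcribed.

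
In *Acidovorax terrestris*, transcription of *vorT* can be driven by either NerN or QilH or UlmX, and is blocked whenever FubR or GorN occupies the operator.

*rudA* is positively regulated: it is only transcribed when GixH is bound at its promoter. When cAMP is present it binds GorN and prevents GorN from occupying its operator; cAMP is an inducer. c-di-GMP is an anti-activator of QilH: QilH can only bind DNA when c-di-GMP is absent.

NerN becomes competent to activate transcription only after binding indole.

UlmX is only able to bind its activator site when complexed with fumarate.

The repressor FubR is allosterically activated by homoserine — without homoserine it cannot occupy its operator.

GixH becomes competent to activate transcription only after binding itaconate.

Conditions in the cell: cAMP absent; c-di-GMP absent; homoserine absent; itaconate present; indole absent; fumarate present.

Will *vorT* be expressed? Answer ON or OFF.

Indole is absent, so NerN is inactive.
c-di-GMP is absent, so QilH is active.
Homoserine is absent, so FubR is inactive.
cAMP is absent, so GorN is active.
Fumarate is present, so UlmX is active.
With repressor GorN bound, *vorT* is not transcribed.

OFF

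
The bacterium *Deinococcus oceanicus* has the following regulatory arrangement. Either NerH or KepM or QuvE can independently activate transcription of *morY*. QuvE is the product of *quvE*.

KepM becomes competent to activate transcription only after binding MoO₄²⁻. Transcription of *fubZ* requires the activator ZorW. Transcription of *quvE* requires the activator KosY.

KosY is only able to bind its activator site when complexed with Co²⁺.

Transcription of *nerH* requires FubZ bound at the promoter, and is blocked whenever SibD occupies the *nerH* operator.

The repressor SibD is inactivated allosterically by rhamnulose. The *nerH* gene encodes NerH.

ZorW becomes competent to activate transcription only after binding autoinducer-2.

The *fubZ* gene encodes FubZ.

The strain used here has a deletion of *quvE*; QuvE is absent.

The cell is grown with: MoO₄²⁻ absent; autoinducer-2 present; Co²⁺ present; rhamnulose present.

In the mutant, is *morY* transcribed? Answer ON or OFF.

ON

Rhamnulose is present, so SibD is inactive.
Autoinducer-2 is present, so ZorW is active.
No repressor is bound and ZorW is active, so *fubZ* is transcribed.
So FubZ is produced and active.
No repressor is bound and FubZ is active, so *nerH* is transcribed.
So NerH is produced and active.
MoO₄²⁻ is absent, so KepM is inactive.
QuvE is non-functional in this strain, so it has no effect.
Activator NerH is present, so *morY* is transcribed.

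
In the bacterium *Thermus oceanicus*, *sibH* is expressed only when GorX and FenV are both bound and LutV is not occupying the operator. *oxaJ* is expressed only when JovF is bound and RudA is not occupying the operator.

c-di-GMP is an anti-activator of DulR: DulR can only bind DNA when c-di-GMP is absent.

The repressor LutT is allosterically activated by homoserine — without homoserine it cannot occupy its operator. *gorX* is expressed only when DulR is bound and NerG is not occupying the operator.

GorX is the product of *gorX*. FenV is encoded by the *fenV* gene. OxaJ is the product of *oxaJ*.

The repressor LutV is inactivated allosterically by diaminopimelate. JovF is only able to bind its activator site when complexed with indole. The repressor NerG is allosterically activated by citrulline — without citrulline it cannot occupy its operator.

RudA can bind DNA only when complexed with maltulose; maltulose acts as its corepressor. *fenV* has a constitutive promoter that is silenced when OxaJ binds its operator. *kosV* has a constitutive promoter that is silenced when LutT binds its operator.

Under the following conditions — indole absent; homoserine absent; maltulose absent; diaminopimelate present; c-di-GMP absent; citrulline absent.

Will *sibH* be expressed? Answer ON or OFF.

ON

Citrulline is absent, so NerG is inactive.
c-di-GMP is absent, so DulR is active.
No repressor is bound and DulR is active, so *gorX* is transcribed.
So GorX is produced and active.
Maltulose is absent, so RudA is inactive.
Indole is absent, so JovF is inactive.
Required activator JovF is absent, so *oxaJ* is not transcribed.
So OxaJ is not produced.
With no repressor bound, *fenV* is transcribed.
So FenV is produced and active.
Diaminopimelate is present, so LutV is inactive.
No repressor is bound and GorX and FenV are active, so *sibH* is transcribed.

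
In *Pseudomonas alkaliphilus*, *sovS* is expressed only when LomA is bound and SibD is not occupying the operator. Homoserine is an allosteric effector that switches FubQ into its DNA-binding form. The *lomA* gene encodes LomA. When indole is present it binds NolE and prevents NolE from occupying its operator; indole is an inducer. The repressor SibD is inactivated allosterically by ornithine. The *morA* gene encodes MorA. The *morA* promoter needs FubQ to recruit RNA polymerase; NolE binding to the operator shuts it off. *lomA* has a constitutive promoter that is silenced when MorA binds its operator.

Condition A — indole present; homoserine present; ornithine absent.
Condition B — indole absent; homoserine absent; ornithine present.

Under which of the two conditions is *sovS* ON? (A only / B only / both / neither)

B only

Condition A:
Indole is present, so NolE is inactive.
Homoserine is present, so FubQ is active.
No repressor is bound and FubQ is active, so *morA* is transcribed.
So MorA is produced and active.
With repressor MorA bound, *lomA* is not transcribed.
So LomA is not produced.
Ornithine is absent, so SibD is active.
With repressor SibD bound, *sovS* is not transcribed.
→ *sovS* is OFF in A.
Condition B:
Indole is absent, so NolE is active.
Homoserine is absent, so FubQ is inactive.
With repressor NolE bound, *morA* is not transcribed.
So MorA is not produced.
With no repressor bound, *lomA* is transcribed.
So LomA is produced and active.
Ornithine is present, so SibD is inactive.
No repressor is bound and LomA is active, so *sovS* is transcribed.
→ *sovS* is ON in B.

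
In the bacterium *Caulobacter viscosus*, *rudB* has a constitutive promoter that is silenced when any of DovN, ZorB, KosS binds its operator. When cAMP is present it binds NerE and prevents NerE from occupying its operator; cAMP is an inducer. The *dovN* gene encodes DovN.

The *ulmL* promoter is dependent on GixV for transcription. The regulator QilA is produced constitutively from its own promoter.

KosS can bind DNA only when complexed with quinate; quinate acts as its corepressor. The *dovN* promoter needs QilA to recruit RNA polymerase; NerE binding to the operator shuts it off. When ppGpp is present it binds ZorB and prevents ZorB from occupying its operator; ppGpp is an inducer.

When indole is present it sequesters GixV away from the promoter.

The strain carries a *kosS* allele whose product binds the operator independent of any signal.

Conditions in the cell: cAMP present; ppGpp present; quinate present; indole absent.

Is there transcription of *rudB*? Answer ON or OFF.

QilA is produced constitutively and is active.
cAMP is present, so NerE is inactive.
No repressor is bound and QilA is active, so *dovN* is transcribed.
So DovN is produced and active.
ppGpp is present, so ZorB is inactive.
KosS is constitutively active in this strain.
With repressor DovN bound, *rudB* is not transcribed.

OFF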